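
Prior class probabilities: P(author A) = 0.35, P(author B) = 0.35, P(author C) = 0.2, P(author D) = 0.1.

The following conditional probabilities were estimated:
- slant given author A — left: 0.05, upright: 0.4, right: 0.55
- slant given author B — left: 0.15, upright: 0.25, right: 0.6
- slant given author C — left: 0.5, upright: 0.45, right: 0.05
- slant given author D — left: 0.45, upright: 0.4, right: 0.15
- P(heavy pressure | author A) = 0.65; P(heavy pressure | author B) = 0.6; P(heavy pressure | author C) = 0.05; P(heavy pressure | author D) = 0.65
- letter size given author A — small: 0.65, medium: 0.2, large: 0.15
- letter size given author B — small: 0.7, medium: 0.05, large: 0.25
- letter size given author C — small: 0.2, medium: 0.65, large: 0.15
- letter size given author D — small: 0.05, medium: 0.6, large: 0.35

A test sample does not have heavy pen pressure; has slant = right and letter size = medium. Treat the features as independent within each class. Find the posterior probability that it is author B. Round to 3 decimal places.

0.156

author A: 0.35 × 0.55 × (1−0.65) × 0.2 = 0.013475
author B: 0.35 × 0.6 × (1−0.6) × 0.05 = 0.0042
author C: 0.2 × 0.05 × (1−0.05) × 0.65 = 0.006175
author D: 0.1 × 0.15 × (1−0.65) × 0.6 = 0.00315
P(author B | x) = 0.0042 / 0.027 ≈ 0.156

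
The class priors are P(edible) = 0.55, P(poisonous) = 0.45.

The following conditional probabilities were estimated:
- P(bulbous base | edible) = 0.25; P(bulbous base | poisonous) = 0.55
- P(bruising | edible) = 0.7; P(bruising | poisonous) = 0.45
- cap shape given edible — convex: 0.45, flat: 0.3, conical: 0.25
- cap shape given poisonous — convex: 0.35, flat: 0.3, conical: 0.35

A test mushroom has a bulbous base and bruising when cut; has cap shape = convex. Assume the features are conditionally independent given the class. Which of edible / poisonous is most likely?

edible

edible: 0.55 × 0.25 × 0.7 × 0.45 = 0.0433125
poisonous: 0.45 × 0.55 × 0.45 × 0.35 = 0.03898125
Highest score → edible.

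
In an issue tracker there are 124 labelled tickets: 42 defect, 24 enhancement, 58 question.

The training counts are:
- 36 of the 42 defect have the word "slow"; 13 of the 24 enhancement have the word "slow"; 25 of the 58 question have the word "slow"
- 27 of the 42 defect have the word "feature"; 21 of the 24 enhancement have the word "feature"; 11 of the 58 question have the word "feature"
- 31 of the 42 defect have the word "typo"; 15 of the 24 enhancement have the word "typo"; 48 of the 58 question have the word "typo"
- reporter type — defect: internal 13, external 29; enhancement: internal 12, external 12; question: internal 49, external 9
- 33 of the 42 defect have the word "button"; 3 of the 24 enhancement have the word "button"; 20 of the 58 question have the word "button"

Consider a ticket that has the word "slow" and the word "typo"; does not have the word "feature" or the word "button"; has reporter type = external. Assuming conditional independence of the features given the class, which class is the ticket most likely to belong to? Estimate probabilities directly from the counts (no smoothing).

defect: (42/124) × (36/42) × (15/42) × (31/42) × (29/42) × (9/42) ≈ 0.0113234
enhancement: (24/124) × (13/24) × (3/24) × (15/24) × (12/24) × (21/24) ≈ 0.00358335
question: (58/124) × (25/58) × (47/58) × (48/58) × (9/58) × (38/58) ≈ 0.0137458
Highest score → question.

question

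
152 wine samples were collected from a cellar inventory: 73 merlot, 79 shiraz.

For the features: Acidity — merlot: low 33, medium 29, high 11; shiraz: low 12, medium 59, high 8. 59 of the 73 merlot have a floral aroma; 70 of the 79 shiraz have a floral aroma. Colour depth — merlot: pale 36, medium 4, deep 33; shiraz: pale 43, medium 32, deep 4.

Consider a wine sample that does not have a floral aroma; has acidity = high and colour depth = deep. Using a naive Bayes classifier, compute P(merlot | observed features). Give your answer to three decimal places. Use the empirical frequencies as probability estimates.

0.954

merlot: (73/152) × (11/73) × (14/73) × (33/73) ≈ 0.00627401
shiraz: (79/152) × (8/79) × (9/79) × (4/79) ≈ 0.000303595
P(merlot | x) = 0.00627401 / 0.006577605 ≈ 0.954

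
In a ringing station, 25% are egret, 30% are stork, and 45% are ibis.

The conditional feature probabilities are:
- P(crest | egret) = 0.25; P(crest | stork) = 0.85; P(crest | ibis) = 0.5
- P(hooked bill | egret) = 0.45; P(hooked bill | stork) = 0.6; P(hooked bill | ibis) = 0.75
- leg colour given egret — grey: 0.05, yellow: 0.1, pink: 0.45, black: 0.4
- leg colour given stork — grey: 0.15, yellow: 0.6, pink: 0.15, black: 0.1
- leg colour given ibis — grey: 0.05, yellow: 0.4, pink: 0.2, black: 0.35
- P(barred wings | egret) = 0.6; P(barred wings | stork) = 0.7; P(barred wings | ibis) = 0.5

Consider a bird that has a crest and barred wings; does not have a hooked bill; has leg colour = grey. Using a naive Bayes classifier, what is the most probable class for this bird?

egret: 0.25 × 0.25 × (1−0.45) × 0.05 × 0.6 = 0.00103125
stork: 0.3 × 0.85 × (1−0.6) × 0.15 × 0.7 = 0.01071
ibis: 0.45 × 0.5 × (1−0.75) × 0.05 × 0.5 = 0.00140625
Highest score → stork.

stork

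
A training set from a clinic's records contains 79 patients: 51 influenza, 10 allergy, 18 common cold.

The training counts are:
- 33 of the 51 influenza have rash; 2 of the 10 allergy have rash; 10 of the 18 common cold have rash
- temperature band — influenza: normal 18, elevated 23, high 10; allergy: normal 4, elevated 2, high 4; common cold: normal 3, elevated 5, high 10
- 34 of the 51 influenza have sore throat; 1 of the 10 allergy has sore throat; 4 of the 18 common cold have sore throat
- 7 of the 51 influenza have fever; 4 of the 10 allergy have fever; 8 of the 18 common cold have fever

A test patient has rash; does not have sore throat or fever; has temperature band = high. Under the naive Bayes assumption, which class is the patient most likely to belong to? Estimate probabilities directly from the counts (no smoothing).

common cold

influenza: (51/79) × (33/51) × (10/51) × (17/51) × (44/51) ≈ 0.0235547
allergy: (10/79) × (2/10) × (4/10) × (9/10) × (6/10) ≈ 0.00546835
common cold: (18/79) × (10/18) × (10/18) × (14/18) × (10/18) ≈ 0.0303867
Highest score → common cold.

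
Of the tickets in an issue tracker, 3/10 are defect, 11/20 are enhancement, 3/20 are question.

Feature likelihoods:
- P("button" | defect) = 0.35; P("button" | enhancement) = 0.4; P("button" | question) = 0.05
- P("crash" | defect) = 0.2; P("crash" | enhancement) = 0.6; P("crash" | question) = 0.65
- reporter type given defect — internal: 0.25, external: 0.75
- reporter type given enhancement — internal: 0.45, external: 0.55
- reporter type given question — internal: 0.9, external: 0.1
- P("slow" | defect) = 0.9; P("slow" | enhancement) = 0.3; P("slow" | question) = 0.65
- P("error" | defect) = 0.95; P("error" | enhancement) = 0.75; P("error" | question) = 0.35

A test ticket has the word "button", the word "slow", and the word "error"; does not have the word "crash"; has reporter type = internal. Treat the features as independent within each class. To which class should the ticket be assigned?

defect: 0.3 × 0.35 × (1−0.2) × 0.25 × 0.9 × 0.95 = 0.017955
enhancement: 0.55 × 0.4 × (1−0.6) × 0.45 × 0.3 × 0.75 = 0.00891
question: 0.15 × 0.05 × (1−0.65) × 0.9 × 0.65 × 0.35 = 0.00053746875
Highest score → defect.

defect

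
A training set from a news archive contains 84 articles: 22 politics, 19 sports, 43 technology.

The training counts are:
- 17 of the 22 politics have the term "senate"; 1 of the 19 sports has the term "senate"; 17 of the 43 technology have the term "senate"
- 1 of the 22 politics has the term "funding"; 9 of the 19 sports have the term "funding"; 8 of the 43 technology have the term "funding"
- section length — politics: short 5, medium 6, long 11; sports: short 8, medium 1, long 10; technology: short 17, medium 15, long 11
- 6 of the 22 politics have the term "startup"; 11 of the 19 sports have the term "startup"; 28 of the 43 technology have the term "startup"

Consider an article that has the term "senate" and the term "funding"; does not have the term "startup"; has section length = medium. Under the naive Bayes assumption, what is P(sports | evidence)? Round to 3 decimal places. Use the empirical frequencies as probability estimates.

0.019

politics: (22/84) × (17/22) × (1/22) × (6/22) × (16/22) ≈ 0.00182462
sports: (19/84) × (1/19) × (9/19) × (1/19) × (8/19) ≈ 0.000124966
technology: (43/84) × (17/43) × (8/43) × (15/43) × (15/43) ≈ 0.00458181
P(sports | x) = 0.000124966 / 0.006531396 ≈ 0.019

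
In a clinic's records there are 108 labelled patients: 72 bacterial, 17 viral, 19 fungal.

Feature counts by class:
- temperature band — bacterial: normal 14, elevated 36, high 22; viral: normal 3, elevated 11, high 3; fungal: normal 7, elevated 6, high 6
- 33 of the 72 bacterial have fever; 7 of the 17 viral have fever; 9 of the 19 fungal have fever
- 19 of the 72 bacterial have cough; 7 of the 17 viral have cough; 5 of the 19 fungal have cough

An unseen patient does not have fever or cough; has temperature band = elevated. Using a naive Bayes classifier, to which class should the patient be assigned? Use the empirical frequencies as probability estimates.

bacterial: (72/108) × (36/72) × (39/72) × (53/72) ≈ 0.132909
viral: (17/108) × (11/17) × (10/17) × (10/17) ≈ 0.0352429
fungal: (19/108) × (6/19) × (10/19) × (14/19) ≈ 0.0215451
Highest score → bacterial.

bacterial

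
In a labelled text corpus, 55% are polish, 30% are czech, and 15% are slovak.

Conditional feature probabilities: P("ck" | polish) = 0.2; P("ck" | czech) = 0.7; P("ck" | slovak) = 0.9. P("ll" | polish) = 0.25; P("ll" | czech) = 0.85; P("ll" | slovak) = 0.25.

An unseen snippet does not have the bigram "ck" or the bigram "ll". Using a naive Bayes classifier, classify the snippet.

polish: 0.55 × (1−0.2) × (1−0.25) = 0.33
czech: 0.3 × (1−0.7) × (1−0.85) = 0.0135
slovak: 0.15 × (1−0.9) × (1−0.25) = 0.01125
Highest score → polish.

polish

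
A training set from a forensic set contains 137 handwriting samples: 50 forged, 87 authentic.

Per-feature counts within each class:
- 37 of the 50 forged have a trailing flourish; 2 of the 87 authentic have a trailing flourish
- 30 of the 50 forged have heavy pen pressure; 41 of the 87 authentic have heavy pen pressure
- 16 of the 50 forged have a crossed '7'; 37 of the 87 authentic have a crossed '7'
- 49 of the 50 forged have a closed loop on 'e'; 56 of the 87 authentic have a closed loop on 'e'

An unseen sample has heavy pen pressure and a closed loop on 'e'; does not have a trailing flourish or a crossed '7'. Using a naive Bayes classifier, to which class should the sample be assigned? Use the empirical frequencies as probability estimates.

forged: (50/137) × (13/50) × (30/50) × (34/50) × (49/50) ≈ 0.037941
authentic: (87/137) × (85/87) × (41/87) × (50/87) × (56/87) ≈ 0.108164
Highest score → authentic.

authentic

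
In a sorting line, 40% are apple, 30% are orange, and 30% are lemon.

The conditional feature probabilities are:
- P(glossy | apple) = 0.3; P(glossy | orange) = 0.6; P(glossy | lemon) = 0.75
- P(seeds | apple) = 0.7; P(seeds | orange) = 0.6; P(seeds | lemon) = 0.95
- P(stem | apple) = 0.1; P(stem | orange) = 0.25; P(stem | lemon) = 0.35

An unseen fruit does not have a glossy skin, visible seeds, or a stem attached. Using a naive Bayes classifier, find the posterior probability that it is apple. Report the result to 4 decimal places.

0.6629

apple: 0.4 × (1−0.3) × (1−0.7) × (1−0.1) = 0.0756
orange: 0.3 × (1−0.6) × (1−0.6) × (1−0.25) = 0.036
lemon: 0.3 × (1−0.75) × (1−0.95) × (1−0.35) = 0.0024375
P(apple | x) = 0.0756 / 0.1140375 ≈ 0.6629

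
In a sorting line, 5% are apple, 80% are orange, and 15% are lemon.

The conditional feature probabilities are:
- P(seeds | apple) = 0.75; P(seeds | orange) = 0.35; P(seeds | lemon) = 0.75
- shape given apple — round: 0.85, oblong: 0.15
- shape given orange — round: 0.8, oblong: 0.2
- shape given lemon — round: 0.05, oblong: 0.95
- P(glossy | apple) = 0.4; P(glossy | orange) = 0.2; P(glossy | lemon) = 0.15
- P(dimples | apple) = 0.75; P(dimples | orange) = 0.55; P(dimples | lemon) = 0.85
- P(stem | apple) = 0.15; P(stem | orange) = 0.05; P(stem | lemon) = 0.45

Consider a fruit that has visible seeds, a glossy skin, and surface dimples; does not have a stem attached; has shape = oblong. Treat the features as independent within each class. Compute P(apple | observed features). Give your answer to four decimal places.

apple: 0.05 × 0.75 × 0.15 × 0.4 × 0.75 × (1−0.15) = 0.001434375
orange: 0.8 × 0.35 × 0.2 × 0.2 × 0.55 × (1−0.05) = 0.005852
lemon: 0.15 × 0.75 × 0.95 × 0.15 × 0.85 × (1−0.45) = 0.007494609375
P(apple | x) = 0.001434375 / 0.014780984375 ≈ 0.0970

0.0970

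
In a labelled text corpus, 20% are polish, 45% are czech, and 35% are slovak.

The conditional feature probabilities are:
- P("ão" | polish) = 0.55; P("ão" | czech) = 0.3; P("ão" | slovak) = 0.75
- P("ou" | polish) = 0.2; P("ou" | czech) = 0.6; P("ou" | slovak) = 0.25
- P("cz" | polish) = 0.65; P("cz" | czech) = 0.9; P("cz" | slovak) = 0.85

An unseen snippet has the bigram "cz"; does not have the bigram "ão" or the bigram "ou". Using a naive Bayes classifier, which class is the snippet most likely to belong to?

polish: 0.2 × (1−0.55) × (1−0.2) × 0.65 = 0.0468
czech: 0.45 × (1−0.3) × (1−0.6) × 0.9 = 0.1134
slovak: 0.35 × (1−0.75) × (1−0.25) × 0.85 = 0.05578125
Highest score → czech.

czech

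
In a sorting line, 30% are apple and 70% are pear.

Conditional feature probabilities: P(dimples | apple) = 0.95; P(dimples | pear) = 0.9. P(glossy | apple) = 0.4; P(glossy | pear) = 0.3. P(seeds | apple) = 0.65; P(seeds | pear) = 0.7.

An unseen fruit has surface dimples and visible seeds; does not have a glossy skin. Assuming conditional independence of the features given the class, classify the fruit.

apple: 0.3 × 0.95 × (1−0.4) × 0.65 = 0.11115
pear: 0.7 × 0.9 × (1−0.3) × 0.7 = 0.3087
Highest score → pear.

pear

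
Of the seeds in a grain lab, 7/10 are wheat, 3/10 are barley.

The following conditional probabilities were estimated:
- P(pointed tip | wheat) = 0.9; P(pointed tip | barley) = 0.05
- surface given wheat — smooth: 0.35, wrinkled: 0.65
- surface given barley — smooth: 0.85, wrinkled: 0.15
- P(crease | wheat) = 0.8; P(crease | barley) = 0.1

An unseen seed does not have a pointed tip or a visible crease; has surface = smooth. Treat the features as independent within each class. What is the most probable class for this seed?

wheat: 0.7 × (1−0.9) × 0.35 × (1−0.8) = 0.0049
barley: 0.3 × (1−0.05) × 0.85 × (1−0.1) = 0.218025
Highest score → barley.

barley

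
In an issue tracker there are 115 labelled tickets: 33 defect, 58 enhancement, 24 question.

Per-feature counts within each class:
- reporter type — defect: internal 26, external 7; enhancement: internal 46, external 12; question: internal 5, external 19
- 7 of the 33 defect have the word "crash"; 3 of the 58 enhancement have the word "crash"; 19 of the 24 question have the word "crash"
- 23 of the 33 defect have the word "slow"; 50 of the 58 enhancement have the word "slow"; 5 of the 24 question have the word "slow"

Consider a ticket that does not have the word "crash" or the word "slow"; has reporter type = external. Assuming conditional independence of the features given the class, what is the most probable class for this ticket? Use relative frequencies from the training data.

defect: (33/115) × (7/33) × (26/33) × (10/33) ≈ 0.0145327
enhancement: (58/115) × (12/58) × (55/58) × (8/58) ≈ 0.0136483
question: (24/115) × (19/24) × (5/24) × (19/24) ≈ 0.0272494
Highest score → question.

question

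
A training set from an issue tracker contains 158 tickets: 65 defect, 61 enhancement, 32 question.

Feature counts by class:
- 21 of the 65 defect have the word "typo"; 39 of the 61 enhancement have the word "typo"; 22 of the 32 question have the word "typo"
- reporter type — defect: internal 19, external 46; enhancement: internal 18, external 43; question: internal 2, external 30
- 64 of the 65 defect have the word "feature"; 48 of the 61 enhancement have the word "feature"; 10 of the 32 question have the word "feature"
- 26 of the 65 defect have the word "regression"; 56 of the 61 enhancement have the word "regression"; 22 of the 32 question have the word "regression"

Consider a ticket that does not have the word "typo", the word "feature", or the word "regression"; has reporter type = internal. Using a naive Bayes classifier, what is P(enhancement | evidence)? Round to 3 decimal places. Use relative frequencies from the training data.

defect: (65/158) × (44/65) × (19/65) × (1/65) × (39/65) ≈ 0.000751404
enhancement: (61/158) × (22/61) × (18/61) × (13/61) × (5/61) ≈ 0.000717731
question: (32/158) × (10/32) × (2/32) × (22/32) × (10/32) ≈ 0.000849857
P(enhancement | x) = 0.000717731 / 0.002318992 ≈ 0.310

0.310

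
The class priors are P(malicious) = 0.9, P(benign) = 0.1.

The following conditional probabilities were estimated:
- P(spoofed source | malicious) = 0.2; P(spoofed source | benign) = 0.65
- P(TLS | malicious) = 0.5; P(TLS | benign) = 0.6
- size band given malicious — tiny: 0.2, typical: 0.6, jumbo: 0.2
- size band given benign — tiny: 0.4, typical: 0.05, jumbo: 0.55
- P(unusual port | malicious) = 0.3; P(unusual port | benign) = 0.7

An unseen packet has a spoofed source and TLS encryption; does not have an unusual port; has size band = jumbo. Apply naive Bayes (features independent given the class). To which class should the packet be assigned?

malicious

malicious: 0.9 × 0.2 × 0.5 × 0.2 × (1−0.3) = 0.0126
benign: 0.1 × 0.65 × 0.6 × 0.55 × (1−0.7) = 0.006435
Highest score → malicious.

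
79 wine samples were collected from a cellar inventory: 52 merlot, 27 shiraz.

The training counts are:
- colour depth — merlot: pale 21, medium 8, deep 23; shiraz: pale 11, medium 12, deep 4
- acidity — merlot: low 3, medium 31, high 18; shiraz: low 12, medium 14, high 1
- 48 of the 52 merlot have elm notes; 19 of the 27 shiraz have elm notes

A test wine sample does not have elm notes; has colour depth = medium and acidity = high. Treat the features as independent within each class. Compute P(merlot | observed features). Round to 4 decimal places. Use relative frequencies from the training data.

merlot: (52/79) × (8/52) × (18/52) × (4/52) ≈ 0.00269643
shiraz: (27/79) × (12/27) × (1/27) × (8/27) ≈ 0.00166693
P(merlot | x) = 0.00269643 / 0.00436336 ≈ 0.6180

0.6180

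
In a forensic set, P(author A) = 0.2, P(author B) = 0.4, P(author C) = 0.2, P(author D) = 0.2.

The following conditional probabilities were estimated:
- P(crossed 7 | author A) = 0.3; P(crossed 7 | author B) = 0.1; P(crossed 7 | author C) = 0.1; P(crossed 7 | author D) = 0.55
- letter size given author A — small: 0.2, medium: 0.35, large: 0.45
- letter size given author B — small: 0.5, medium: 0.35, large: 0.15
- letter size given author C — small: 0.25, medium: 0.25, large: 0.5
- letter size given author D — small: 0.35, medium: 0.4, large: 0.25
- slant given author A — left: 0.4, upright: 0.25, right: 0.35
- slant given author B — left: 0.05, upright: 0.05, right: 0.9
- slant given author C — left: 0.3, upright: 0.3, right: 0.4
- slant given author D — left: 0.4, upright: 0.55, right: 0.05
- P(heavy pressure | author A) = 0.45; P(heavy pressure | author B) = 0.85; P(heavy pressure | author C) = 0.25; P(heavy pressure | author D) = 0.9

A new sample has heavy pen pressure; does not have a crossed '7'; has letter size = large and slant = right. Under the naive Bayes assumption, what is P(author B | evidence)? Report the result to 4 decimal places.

0.6745

author A: 0.2 × (1−0.3) × 0.45 × 0.35 × 0.45 = 0.0099225
author B: 0.4 × (1−0.1) × 0.15 × 0.9 × 0.85 = 0.04131
author C: 0.2 × (1−0.1) × 0.5 × 0.4 × 0.25 = 0.009
author D: 0.2 × (1−0.55) × 0.25 × 0.05 × 0.9 = 0.0010125
P(author B | x) = 0.04131 / 0.061245 ≈ 0.6745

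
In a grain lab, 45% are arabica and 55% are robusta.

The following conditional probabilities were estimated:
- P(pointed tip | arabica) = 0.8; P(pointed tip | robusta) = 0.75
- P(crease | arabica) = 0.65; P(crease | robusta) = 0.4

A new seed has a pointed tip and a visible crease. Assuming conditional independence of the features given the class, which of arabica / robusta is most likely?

arabica: 0.45 × 0.8 × 0.65 = 0.234
robusta: 0.55 × 0.75 × 0.4 = 0.165
Highest score → arabica.

arabica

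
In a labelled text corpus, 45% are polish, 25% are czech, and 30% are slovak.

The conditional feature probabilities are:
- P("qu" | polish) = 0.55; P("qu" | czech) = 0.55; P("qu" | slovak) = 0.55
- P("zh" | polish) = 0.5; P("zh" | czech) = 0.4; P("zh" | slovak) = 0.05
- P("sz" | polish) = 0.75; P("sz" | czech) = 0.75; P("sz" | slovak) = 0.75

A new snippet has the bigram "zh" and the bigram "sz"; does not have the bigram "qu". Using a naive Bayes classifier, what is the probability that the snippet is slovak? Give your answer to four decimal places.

0.0441

polish: 0.45 × (1−0.55) × 0.5 × 0.75 = 0.0759375
czech: 0.25 × (1−0.55) × 0.4 × 0.75 = 0.03375
slovak: 0.3 × (1−0.55) × 0.05 × 0.75 = 0.0050625
P(slovak | x) = 0.0050625 / 0.11475 ≈ 0.0441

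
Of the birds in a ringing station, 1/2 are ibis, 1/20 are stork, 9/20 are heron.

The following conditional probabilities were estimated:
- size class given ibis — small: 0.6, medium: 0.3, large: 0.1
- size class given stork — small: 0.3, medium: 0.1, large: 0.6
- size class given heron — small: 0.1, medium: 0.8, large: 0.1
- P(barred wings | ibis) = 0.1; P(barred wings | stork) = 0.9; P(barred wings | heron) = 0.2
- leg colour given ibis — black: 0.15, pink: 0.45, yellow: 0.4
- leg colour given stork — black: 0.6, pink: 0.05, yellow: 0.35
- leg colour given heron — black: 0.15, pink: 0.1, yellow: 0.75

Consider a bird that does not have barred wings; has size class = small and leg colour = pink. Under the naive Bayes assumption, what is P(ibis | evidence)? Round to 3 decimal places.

0.971

ibis: 0.5 × 0.6 × (1−0.1) × 0.45 = 0.1215
stork: 0.05 × 0.3 × (1−0.9) × 0.05 = 0.000075
heron: 0.45 × 0.1 × (1−0.2) × 0.1 = 0.0036
P(ibis | x) = 0.1215 / 0.125175 ≈ 0.971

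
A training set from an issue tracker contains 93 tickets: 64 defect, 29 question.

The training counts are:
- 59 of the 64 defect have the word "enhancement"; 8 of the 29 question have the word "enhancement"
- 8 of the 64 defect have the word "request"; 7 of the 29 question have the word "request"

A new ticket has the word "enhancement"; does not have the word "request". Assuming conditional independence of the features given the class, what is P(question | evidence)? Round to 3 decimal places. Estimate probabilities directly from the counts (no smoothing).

defect: (64/93) × (59/64) × (56/64) ≈ 0.555108
question: (29/93) × (8/29) × (22/29) ≈ 0.0652577
P(question | x) = 0.0652577 / 0.6203657 ≈ 0.105

0.105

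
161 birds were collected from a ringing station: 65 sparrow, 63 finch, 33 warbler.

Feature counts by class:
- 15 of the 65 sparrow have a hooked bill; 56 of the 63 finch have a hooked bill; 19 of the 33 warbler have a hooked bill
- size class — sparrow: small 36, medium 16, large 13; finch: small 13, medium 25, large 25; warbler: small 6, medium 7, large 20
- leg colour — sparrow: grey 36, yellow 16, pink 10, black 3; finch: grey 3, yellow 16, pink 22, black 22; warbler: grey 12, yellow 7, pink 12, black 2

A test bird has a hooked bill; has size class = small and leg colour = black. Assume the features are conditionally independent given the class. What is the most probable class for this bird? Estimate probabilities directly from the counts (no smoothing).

finch

sparrow: (65/161) × (15/65) × (36/65) × (3/65) ≈ 0.00238156
finch: (63/161) × (56/63) × (13/63) × (22/63) ≈ 0.0250638
warbler: (33/161) × (19/33) × (6/33) × (2/33) ≈ 0.00130041
Highest score → finch.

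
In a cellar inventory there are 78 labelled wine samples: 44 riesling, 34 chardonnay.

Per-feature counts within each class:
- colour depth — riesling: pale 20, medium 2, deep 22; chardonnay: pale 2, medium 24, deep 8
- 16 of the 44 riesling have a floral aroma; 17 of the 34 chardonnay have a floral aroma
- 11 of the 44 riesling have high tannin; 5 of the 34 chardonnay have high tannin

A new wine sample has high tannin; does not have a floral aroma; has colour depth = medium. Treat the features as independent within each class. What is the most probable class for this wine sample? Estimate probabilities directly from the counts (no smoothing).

chardonnay

riesling: (44/78) × (2/44) × (28/44) × (11/44) ≈ 0.00407925
chardonnay: (34/78) × (24/34) × (17/34) × (5/34) ≈ 0.0226244
Highest score → chardonnay.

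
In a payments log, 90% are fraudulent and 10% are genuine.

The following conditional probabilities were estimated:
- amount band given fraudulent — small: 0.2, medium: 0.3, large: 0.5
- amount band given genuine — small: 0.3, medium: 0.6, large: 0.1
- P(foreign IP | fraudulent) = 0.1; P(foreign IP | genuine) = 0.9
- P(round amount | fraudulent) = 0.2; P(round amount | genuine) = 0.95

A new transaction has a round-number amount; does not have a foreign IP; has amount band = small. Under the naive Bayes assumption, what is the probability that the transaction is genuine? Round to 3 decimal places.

0.081

fraudulent: 0.9 × 0.2 × (1−0.1) × 0.2 = 0.0324
genuine: 0.1 × 0.3 × (1−0.9) × 0.95 = 0.00285
P(genuine | x) = 0.00285 / 0.03525 ≈ 0.081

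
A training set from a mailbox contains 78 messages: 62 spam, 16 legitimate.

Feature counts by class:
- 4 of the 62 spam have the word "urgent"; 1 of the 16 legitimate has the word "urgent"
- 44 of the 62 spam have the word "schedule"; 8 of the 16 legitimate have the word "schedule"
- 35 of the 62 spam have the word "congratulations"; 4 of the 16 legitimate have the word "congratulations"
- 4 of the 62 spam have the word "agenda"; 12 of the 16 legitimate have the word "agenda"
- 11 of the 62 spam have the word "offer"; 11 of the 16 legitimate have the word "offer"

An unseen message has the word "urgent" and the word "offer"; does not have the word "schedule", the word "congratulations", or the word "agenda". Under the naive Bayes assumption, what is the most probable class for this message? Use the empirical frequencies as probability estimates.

spam: (62/78) × (4/62) × (18/62) × (27/62) × (58/62) × (11/62) ≈ 0.00107611
legitimate: (16/78) × (1/16) × (8/16) × (12/16) × (4/16) × (11/16) ≈ 0.000826322
Highest score → spam.

spam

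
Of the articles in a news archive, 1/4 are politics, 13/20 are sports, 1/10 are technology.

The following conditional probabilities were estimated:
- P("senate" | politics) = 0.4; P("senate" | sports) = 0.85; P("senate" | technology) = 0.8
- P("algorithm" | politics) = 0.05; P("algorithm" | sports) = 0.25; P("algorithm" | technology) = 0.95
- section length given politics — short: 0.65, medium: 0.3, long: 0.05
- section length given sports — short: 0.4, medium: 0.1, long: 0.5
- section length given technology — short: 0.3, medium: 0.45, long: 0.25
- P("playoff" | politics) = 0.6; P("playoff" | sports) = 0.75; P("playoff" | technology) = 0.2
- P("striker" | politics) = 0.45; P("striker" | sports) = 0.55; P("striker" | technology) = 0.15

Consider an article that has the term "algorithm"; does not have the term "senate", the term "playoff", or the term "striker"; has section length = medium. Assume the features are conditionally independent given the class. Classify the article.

technology

politics: 0.25 × (1−0.4) × 0.05 × 0.3 × (1−0.6) × (1−0.45) = 0.000495
sports: 0.65 × (1−0.85) × 0.25 × 0.1 × (1−0.75) × (1−0.55) = 0.00027421875
technology: 0.1 × (1−0.8) × 0.95 × 0.45 × (1−0.2) × (1−0.15) = 0.005814
Highest score → technology.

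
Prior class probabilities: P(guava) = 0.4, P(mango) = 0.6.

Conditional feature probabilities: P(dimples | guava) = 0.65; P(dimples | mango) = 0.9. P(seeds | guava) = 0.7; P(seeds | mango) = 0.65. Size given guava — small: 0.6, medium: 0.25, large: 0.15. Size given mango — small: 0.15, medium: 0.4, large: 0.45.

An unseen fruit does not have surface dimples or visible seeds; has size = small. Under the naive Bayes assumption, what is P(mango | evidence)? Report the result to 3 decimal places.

0.111

guava: 0.4 × (1−0.65) × (1−0.7) × 0.6 = 0.0252
mango: 0.6 × (1−0.9) × (1−0.65) × 0.15 = 0.00315
P(mango | x) = 0.00315 / 0.02835 ≈ 0.111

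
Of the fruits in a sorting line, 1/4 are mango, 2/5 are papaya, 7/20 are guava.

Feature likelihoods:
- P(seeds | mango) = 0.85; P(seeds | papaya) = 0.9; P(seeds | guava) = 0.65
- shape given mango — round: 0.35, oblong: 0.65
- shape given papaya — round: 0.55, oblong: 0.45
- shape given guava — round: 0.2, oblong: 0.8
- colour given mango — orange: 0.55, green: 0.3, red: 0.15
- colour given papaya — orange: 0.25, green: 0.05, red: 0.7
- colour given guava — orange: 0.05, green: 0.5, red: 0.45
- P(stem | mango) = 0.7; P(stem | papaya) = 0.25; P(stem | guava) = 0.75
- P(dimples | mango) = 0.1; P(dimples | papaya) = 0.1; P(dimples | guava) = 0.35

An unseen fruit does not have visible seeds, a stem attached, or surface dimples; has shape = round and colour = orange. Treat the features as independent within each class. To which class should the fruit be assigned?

mango: 0.25 × (1−0.85) × 0.35 × 0.55 × (1−0.7) × (1−0.1) = 0.0019490625
papaya: 0.4 × (1−0.9) × 0.55 × 0.25 × (1−0.25) × (1−0.1) = 0.0037125
guava: 0.35 × (1−0.65) × 0.2 × 0.05 × (1−0.75) × (1−0.35) = 0.0001990625
Highest score → papaya.

papaya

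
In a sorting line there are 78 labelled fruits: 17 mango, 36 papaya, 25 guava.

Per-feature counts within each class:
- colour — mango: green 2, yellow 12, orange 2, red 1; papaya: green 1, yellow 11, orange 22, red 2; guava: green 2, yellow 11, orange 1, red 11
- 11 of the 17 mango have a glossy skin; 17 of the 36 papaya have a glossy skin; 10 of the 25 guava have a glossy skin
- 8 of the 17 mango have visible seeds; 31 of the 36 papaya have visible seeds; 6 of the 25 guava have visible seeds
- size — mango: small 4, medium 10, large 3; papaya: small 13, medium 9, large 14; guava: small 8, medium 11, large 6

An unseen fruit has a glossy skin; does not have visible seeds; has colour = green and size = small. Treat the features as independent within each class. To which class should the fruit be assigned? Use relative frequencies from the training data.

guava

mango: (17/78) × (2/17) × (11/17) × (9/17) × (4/17) ≈ 0.00206673
papaya: (36/78) × (1/36) × (17/36) × (5/36) × (13/36) ≈ 0.000303641
guava: (25/78) × (2/25) × (10/25) × (19/25) × (8/25) ≈ 0.00249436
Highest score → guava.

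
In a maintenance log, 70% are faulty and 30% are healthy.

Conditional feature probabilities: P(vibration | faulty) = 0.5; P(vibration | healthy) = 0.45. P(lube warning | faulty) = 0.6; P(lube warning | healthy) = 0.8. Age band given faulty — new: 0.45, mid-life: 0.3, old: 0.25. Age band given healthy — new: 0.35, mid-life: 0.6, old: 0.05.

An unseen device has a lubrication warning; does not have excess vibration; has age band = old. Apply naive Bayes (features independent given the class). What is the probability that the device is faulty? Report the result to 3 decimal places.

0.888

faulty: 0.7 × (1−0.5) × 0.6 × 0.25 = 0.0525
healthy: 0.3 × (1−0.45) × 0.8 × 0.05 = 0.0066
P(faulty | x) = 0.0525 / 0.0591 ≈ 0.888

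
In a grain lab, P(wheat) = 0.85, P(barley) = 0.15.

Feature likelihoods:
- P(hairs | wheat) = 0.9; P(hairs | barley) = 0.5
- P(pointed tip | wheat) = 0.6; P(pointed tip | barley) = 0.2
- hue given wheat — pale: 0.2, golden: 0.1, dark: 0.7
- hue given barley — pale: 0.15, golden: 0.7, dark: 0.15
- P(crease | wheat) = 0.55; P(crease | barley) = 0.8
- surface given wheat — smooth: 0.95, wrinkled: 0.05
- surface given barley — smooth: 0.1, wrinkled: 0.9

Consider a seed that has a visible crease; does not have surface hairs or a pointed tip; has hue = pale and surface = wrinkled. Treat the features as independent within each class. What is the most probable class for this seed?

wheat: 0.85 × (1−0.9) × (1−0.6) × 0.2 × 0.55 × 0.05 = 0.000187
barley: 0.15 × (1−0.5) × (1−0.2) × 0.15 × 0.8 × 0.9 = 0.00648
Highest score → barley.

barley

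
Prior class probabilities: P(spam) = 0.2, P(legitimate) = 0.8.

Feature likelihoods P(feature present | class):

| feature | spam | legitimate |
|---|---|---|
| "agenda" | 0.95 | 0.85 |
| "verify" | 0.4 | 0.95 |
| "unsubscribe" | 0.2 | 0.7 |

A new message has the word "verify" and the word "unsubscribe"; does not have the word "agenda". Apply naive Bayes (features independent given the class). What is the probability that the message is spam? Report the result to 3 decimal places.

spam: 0.2 × (1−0.95) × 0.4 × 0.2 = 0.0008
legitimate: 0.8 × (1−0.85) × 0.95 × 0.7 = 0.0798
P(spam | x) = 0.0008 / 0.0806 ≈ 0.010

0.010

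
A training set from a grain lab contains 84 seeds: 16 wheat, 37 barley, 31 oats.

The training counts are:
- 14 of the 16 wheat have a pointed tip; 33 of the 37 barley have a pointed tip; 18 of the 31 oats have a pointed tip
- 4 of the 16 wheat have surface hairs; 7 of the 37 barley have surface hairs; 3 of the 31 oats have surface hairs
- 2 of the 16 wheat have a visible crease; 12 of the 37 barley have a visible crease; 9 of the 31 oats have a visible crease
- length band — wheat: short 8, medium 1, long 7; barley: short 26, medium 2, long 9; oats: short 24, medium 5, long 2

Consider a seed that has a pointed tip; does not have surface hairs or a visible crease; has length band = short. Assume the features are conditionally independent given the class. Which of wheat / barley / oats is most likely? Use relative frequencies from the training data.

barley

wheat: (16/84) × (14/16) × (12/16) × (14/16) × (8/16) = 0.0546875
barley: (37/84) × (33/37) × (30/37) × (25/37) × (26/37) ≈ 0.151239
oats: (31/84) × (18/31) × (28/31) × (22/31) × (24/31) ≈ 0.106341
Highest score → barley.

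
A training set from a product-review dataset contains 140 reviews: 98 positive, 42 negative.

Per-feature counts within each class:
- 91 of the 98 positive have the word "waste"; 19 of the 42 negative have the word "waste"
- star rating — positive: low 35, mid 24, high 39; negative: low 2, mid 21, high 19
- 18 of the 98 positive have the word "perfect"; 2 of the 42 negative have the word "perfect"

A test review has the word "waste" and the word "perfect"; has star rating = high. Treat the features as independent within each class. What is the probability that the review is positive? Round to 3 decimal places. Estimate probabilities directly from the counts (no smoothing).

0.942

positive: (98/140) × (91/98) × (39/98) × (18/98) ≈ 0.0475115
negative: (42/140) × (19/42) × (19/42) × (2/42) ≈ 0.00292355
P(positive | x) = 0.0475115 / 0.05043505 ≈ 0.942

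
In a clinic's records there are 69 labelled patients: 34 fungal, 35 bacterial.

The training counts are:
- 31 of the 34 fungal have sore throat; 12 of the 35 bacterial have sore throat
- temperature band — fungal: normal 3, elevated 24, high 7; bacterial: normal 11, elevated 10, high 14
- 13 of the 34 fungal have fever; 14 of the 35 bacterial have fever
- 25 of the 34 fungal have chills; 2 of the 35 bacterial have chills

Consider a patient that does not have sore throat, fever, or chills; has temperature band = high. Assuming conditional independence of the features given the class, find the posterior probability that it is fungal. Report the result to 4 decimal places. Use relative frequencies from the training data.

0.0190

fungal: (34/69) × (3/34) × (7/34) × (21/34) × (9/34) ≈ 0.00146351
bacterial: (35/69) × (23/35) × (14/35) × (21/35) × (33/35) ≈ 0.0754286
P(fungal | x) = 0.00146351 / 0.07689211 ≈ 0.0190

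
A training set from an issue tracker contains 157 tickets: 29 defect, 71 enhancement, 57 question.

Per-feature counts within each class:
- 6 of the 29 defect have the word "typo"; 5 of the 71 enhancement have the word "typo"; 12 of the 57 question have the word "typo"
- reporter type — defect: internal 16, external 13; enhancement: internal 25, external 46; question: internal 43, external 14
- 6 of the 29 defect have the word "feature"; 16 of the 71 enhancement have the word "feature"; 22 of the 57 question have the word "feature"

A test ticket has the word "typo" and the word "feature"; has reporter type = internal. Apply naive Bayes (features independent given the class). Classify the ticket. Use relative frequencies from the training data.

question

defect: (29/157) × (6/29) × (16/29) × (6/29) ≈ 0.00436241
enhancement: (71/157) × (5/71) × (25/71) × (16/71) ≈ 0.00252705
question: (57/157) × (12/57) × (43/57) × (22/57) ≈ 0.0222548
Highest score → question.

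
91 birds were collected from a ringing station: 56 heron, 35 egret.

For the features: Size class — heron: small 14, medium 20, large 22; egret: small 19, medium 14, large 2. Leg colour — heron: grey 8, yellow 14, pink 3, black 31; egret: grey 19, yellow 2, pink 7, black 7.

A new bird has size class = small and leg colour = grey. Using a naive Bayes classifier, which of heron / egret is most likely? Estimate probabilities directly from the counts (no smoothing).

heron: (56/91) × (14/56) × (8/56) ≈ 0.021978
egret: (35/91) × (19/35) × (19/35) ≈ 0.113344
Highest score → egret.

egret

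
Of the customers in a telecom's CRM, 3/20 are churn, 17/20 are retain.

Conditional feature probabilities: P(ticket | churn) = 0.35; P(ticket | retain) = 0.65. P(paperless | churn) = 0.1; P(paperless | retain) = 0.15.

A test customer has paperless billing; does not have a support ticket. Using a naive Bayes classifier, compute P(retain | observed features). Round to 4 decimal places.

0.8207

churn: 0.15 × (1−0.35) × 0.1 = 0.00975
retain: 0.85 × (1−0.65) × 0.15 = 0.044625
P(retain | x) = 0.044625 / 0.054375 ≈ 0.8207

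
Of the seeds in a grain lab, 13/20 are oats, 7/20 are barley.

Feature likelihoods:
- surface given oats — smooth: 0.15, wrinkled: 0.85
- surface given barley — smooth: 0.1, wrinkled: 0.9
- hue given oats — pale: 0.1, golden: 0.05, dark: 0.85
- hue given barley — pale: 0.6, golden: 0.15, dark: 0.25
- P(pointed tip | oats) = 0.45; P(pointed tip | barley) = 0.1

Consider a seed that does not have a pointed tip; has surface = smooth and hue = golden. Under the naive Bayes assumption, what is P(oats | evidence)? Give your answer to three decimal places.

oats: 0.65 × 0.15 × 0.05 × (1−0.45) = 0.00268125
barley: 0.35 × 0.1 × 0.15 × (1−0.1) = 0.004725
P(oats | x) = 0.00268125 / 0.00740625 ≈ 0.362

0.362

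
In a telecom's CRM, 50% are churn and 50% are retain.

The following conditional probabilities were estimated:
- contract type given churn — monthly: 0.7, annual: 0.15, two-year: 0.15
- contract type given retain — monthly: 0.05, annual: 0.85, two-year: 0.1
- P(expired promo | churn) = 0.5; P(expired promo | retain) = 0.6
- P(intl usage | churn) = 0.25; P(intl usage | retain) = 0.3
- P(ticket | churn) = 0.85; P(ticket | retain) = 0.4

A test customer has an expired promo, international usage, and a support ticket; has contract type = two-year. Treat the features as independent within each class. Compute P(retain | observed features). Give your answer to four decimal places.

0.3112

churn: 0.5 × 0.15 × 0.5 × 0.25 × 0.85 = 0.00796875
retain: 0.5 × 0.1 × 0.6 × 0.3 × 0.4 = 0.0036
P(retain | x) = 0.0036 / 0.01156875 ≈ 0.3112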